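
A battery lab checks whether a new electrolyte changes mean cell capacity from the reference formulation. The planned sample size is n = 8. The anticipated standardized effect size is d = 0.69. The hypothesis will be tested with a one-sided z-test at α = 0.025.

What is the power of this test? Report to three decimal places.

Power ≈ 0.497

Noncentrality parameter: δ = d·√n = 0.69 × √8 = 1.9516
One-sided α = 0.025 → critical value z_{0.025} = 1.960.
Power = P(Z > 1.960 − δ) = Φ(-0.008) = 0.4967.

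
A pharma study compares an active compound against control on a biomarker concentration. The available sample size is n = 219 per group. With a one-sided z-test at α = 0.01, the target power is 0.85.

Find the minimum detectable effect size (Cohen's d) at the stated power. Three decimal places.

Need Φ(δ − 2.326) = 0.85, so δ = 2.326 + 1.036 = 3.363.
δ = d·√(n/2) ⇒ d = δ/√(n/2) = 3.363/√(219/2) = 0.3214.

d ≈ 0.321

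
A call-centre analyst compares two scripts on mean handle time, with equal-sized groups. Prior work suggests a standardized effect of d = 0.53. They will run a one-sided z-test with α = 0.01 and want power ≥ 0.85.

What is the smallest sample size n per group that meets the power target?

n = 81 per group

For power 0.85 need Φ(δ − z_{0.01}) = 0.85, so δ = z_{0.01} + z_{0.15} = 2.326 + 1.036 = 3.363.
δ = d·√(n/2) ⇒ n = 2(δ/d)² = 2 × (3.363 / 0.53)² = 80.51.
Round up to the next whole unit.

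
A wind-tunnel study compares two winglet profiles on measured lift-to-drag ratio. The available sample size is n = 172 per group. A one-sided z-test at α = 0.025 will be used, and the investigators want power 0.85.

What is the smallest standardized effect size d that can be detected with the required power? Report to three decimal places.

Need Φ(δ − 1.960) = 0.85, so δ = 1.960 + 1.036 = 2.996.
δ = d·√(n/2) ⇒ d = δ/√(n/2) = 2.996/√(172/2) = 0.3231.

d ≈ 0.323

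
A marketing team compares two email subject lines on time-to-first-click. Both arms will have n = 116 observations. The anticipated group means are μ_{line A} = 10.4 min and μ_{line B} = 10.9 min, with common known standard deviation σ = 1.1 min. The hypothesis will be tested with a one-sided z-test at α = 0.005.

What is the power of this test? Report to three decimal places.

Standardized effect: d = |μ_{line A} − μ_{line B}| / σ = |10.4 − 10.9| / 1.1 = 0.4545
Noncentrality parameter: δ = d·√(n/2) = 0.4545 × √(116/2) = 3.4617
Critical value for a one-sided test at α = 0.005: z_α = 2.576.
Power = Φ(δ − 2.576) = Φ(0.886) = 0.8122.

Power ≈ 0.812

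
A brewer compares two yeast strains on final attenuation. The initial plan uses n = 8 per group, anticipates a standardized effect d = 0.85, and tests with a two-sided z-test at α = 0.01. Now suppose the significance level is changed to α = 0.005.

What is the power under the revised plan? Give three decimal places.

Power ≈ 0.134

δ = d·√(n/2) = 0.85 × √(8/2) = 1.7000 (unchanged). New critical value: z_{0.0025} = 2.807.
Revised power = Φ(δ − 2.807) + Φ(−δ − 2.807) = Φ(-1.107) + Φ(-4.507) = 0.1341 + 0.0000 = 0.1341.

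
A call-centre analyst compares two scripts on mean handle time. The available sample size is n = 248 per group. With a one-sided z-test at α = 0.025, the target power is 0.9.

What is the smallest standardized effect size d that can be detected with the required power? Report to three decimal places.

d ≈ 0.291

Required noncentrality: δ = z_{0.025} + z_{0.10} = 1.960 + 1.282 = 3.242.
δ = d·√(n/2) ⇒ d = δ/√(n/2) = 3.242/√(248/2) = 0.2911.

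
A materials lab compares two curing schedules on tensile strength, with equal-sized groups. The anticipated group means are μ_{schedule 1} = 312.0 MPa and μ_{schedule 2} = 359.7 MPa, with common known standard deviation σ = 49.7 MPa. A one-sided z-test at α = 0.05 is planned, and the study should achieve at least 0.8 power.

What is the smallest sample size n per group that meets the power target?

n = 14 per group

Standardized effect: d = |μ_{schedule 1} − μ_{schedule 2}| / σ = |312.0 − 359.7| / 49.7 = 0.9598
Set Φ(δ − 1.645) = 0.8; then δ − 1.645 = Φ⁻¹(0.8) = 0.842, giving δ = 2.486.
δ = d·√(n/2) ⇒ n = 2(δ/d)² = 2 × (2.486 / 0.9598)² = 13.42.
Round up to the next whole unit.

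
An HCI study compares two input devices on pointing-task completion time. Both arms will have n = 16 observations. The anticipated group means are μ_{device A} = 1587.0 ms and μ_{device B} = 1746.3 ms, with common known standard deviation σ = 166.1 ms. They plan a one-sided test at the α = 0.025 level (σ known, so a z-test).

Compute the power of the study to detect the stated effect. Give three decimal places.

Power ≈ 0.774

Standardized effect: d = |μ_{device A} − μ_{device B}| / σ = |1587.0 − 1746.3| / 166.1 = 0.9591
Noncentrality parameter: λ = d·√(n/2) = 0.9591 × √(16/2) = 2.7126
One-sided α = 0.025 → critical value z_{0.025} = 1.960.
Power = P(Z > 1.960 − λ) = Φ(0.753) = 0.7742.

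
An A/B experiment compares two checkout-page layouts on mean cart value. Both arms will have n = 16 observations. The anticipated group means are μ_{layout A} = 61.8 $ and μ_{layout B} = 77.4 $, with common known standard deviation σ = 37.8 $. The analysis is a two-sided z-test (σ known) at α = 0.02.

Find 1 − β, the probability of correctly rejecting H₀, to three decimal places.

Power ≈ 0.123

Standardized effect: d = |μ_{layout A} − μ_{layout B}| / σ = |61.8 − 77.4| / 37.8 = 0.4127
Noncentrality parameter: δ = d·√(n/2) = 0.4127 × √(16/2) = 1.1673
Two-sided α = 0.02 → critical value z_{0.01} = 2.326.
Power = Φ(δ − 2.326) + Φ(−δ − 2.326) = Φ(-1.159) + Φ(-3.494) = 0.1232 + 0.0002 = 0.1235.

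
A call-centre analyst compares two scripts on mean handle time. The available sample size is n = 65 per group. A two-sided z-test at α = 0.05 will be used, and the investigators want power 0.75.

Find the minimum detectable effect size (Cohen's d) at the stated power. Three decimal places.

d ≈ 0.462

Need Φ(δ − 1.960) = 0.75, so δ = 1.960 + 0.674 = 2.634.
(Lower-tail contribution to power is negligible for δ > 0.)
δ = d·√(n/2) ⇒ d = δ/√(n/2) = 2.634/√(65/2) = 0.4621.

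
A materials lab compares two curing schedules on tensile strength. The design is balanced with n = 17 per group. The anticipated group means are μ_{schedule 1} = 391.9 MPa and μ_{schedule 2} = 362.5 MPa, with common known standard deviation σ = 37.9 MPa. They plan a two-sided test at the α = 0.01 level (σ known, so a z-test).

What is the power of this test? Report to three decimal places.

Standardized effect: d = |μ_{schedule 1} − μ_{schedule 2}| / σ = |391.9 − 362.5| / 37.9 = 0.7757
Noncentrality parameter: λ = d·√(n/2) = 0.7757 × √(17/2) = 2.2616
Critical value for a two-sided test at α = 0.01: z_{α/2} = 2.576.
Power = Φ(λ − 2.576) + Φ(−λ − 2.576) = Φ(-0.314) + Φ(-4.837) = 0.3767 + 0.0000 = 0.3767.

Power ≈ 0.377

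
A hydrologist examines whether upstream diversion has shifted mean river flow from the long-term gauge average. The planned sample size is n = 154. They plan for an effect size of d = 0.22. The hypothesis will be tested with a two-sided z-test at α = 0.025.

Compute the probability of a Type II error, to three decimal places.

Noncentrality parameter: δ = d·√n = 0.22 × √154 = 2.7301
Critical value for a two-sided test at α = 0.025: z_{α/2} = 2.241.
Power = Φ(δ − 2.241) + Φ(−δ − 2.241) = Φ(0.489) + Φ(-4.972) = 0.6875 + 0.0000 = 0.6875.
Type II error: β = 1 − power = 1 − 0.6875 = 0.3125.

β ≈ 0.313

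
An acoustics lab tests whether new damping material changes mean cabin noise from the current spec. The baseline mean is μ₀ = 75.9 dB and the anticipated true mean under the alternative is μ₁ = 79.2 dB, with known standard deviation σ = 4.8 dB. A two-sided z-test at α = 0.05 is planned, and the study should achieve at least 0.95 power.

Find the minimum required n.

Standardized effect: d = |μ₁ − μ₀| / σ = |79.2 − 75.9| / 4.8 = 0.6875
Set Φ(δ − 1.960) = 0.95; then δ − 1.960 = Φ⁻¹(0.95) = 1.645, giving δ = 3.605.
(The Φ(−δ − z_{α/2}) term is vanishingly small for δ > 0 and is dropped in the standard sample-size formula.)
δ = d·√n ⇒ n = (δ/d)² = (3.605 / 0.6875)² = 27.49.
Rounding up, n = 28.

n = 28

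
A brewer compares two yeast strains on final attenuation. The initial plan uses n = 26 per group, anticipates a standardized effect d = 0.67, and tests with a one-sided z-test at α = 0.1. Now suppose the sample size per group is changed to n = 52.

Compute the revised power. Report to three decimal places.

With n = 52 per group: δ = d·√(n/2) = 0.67 × √(52/2) = 3.4163. Critical value z_{0.1} = 1.282.
Revised power = P(Z > 1.282 − δ) = Φ(2.135) = 0.9836.

Power ≈ 0.984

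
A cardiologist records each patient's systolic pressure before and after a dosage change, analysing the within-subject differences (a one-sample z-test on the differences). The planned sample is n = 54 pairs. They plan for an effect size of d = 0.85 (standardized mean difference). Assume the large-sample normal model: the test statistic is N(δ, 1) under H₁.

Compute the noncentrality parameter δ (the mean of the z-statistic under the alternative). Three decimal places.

The noncentrality parameter scales effect size by the design's sample-size factor: δ = d·√n = 0.85 × √54 = 6.2462

δ ≈ 6.246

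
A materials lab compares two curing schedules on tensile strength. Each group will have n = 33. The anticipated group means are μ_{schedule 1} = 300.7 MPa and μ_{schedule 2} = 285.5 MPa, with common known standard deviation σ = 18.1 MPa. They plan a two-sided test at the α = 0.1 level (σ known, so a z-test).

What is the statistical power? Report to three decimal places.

Standardized effect: d = |μ_{schedule 1} − μ_{schedule 2}| / σ = |300.7 − 285.5| / 18.1 = 0.8398
Noncentrality parameter: δ = d·√(n/2) = 0.8398 × √(33/2) = 3.4112
Two-sided α = 0.1 → critical value z_{0.05} = 1.645.
Power = Φ(δ − 1.645) + Φ(−δ − 1.645) = Φ(1.766) + Φ(-5.056) = 0.9613 + 0.0000 = 0.9613.

Power ≈ 0.961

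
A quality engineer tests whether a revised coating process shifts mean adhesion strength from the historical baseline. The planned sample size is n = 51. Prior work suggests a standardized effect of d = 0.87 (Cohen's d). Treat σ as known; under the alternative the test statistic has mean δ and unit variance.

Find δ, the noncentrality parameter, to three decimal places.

δ = d·√n = 0.87 × √51 = 6.2130

δ ≈ 6.213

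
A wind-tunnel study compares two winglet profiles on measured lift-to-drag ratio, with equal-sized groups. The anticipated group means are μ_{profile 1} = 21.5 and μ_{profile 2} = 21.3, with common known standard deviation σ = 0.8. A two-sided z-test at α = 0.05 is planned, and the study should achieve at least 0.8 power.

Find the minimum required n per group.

n = 252 per group

Standardized effect: d = |μ_{profile 1} − μ_{profile 2}| / σ = |21.5 − 21.3| / 0.8 = 0.2500
Set Φ(δ − 1.960) = 0.8; then δ − 1.960 = Φ⁻¹(0.8) = 0.842, giving δ = 2.802.
(The Φ(−δ − z_{α/2}) term is vanishingly small for δ > 0 and is dropped in the standard sample-size formula.)
δ = d·√(n/2) ⇒ n = 2(δ/d)² = 2 × (2.802 / 0.2500)² = 251.16.
Rounding up, n = 252 per group.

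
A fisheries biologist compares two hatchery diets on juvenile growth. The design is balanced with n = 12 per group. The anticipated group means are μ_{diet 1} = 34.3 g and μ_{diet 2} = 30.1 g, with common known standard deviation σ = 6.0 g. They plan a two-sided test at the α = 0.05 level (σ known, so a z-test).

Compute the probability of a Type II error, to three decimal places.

β ≈ 0.597

Standardized effect: d = |μ_{diet 1} − μ_{diet 2}| / σ = |34.3 − 30.1| / 6.0 = 0.7000
Noncentrality parameter: λ = d·√(n/2) = 0.7000 × √(12/2) = 1.7146
Critical value for a two-sided test at α = 0.05: z_{α/2} = 1.960.
Power = Φ(λ − 1.960) + Φ(−λ − 1.960) = Φ(-0.245) + Φ(-3.675) = 0.4031 + 0.0001 = 0.4032.
Type II error: β = 1 − power = 1 − 0.4032 = 0.5968.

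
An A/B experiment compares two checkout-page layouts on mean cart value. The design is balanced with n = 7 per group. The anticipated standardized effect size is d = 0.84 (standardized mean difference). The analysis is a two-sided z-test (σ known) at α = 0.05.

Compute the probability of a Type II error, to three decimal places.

Noncentrality parameter: δ = d·√(n/2) = 0.84 × √(7/2) = 1.5715
Two-sided α = 0.05 → critical value z_{0.025} = 1.960.
Power = Φ(δ − 1.960) + Φ(−δ − 1.960) = Φ(-0.388) + Φ(-3.531) = 0.3488 + 0.0002 = 0.3490.
Type II error: β = 1 − power = 1 − 0.3490 = 0.6510.

β ≈ 0.651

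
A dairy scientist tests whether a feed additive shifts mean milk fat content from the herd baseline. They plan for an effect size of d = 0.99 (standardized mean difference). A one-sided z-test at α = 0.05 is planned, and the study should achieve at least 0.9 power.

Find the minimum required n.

For power 0.9 need Φ(δ − z_{0.05}) = 0.9, so δ = z_{0.05} + z_{0.10} = 1.645 + 1.282 = 2.926.
δ = d·√n ⇒ n = (δ/d)² = (2.926 / 0.99)² = 8.74.
Round up to the next whole unit.

n = 9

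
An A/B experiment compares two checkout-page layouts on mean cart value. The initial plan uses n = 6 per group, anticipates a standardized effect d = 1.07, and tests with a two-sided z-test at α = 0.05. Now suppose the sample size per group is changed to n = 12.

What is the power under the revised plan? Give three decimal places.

With n = 12 per group: δ = d·√(n/2) = 1.07 × √(12/2) = 2.6210. Critical value z_{0.025} = 1.960.
Revised power = Φ(δ − 1.960) + Φ(−δ − 1.960) = Φ(0.661) + Φ(-4.581) = 0.7457 + 0.0000 = 0.7457.

Power ≈ 0.746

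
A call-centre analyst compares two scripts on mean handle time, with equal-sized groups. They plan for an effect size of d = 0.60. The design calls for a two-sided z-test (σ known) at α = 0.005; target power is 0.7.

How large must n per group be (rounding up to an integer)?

Set Φ(δ − 2.807) = 0.7; then δ − 2.807 = Φ⁻¹(0.7) = 0.524, giving δ = 3.331.
(The Φ(−δ − z_{α/2}) term is vanishingly small for δ > 0 and is dropped in the standard sample-size formula.)
δ = d·√(n/2) ⇒ n = 2(δ/d)² = 2 × (3.331 / 0.60)² = 61.66.
Round up to the next whole unit.

n = 62 per group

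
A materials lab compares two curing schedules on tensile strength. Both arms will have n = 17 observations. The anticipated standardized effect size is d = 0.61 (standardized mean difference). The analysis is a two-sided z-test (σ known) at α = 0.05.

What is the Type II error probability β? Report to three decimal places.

Noncentrality parameter: δ = d·√(n/2) = 0.61 × √(17/2) = 1.7784
Two-sided α = 0.05 → critical value z_{0.025} = 1.960.
Power = Φ(δ − 1.960) + Φ(−δ − 1.960) = Φ(-0.182) + Φ(-3.738) = 0.4280 + 0.0001 = 0.4281.
Type II error: β = 1 − power = 1 − 0.4281 = 0.5719.

β ≈ 0.572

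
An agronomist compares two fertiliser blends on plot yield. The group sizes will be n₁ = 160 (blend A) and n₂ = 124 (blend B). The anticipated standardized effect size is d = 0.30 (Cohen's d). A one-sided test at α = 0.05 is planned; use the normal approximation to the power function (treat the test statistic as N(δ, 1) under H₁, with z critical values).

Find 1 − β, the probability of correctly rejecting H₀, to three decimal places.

Power ≈ 0.806

Noncentrality parameter: δ = d / √(1/n₁ + 1/n₂) = 0.30 / √(1/160 + 1/124) = 2.5075
Critical value for a one-sided test at α = 0.05: z_α = 1.645.
Power = Φ(δ − 1.645) = Φ(0.863) = 0.8058.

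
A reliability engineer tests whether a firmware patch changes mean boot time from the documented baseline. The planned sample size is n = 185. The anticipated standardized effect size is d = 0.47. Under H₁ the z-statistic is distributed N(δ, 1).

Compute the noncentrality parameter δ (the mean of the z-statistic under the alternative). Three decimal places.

The noncentrality parameter scales effect size by the design's sample-size factor: δ = d·√n = 0.47 × √185 = 6.3927

δ ≈ 6.393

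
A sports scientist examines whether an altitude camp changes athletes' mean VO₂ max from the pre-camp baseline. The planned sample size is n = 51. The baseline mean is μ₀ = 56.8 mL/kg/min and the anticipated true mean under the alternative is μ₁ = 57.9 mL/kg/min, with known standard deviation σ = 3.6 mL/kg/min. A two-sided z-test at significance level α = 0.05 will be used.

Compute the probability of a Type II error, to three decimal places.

β ≈ 0.412

Standardized effect: d = |μ₁ − μ₀| / σ = |57.9 − 56.8| / 3.6 = 0.3056
Noncentrality parameter: δ = d·√n = 0.3056 × √51 = 2.1821
Two-sided α = 0.05 → critical value z_{0.025} = 1.960.
Power = Φ(δ − 1.960) + Φ(−δ − 1.960) = Φ(0.222) + Φ(-4.142) = 0.5879 + 0.0000 = 0.5879.
Type II error: β = 1 − power = 1 − 0.5879 = 0.4121.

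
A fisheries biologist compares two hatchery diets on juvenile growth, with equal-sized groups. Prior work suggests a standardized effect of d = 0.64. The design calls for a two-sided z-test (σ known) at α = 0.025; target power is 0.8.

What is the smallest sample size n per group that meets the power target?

n = 47 per group

Set Φ(δ − 2.241) = 0.8; then δ − 2.241 = Φ⁻¹(0.8) = 0.842, giving δ = 3.083.
(For δ > 0 the lower-tail rejection region contributes negligibly to power, so the one-term inversion is standard.)
δ = d·√(n/2) ⇒ n = 2(δ/d)² = 2 × (3.083 / 0.64)² = 46.41.
Rounding up, n = 47 per group.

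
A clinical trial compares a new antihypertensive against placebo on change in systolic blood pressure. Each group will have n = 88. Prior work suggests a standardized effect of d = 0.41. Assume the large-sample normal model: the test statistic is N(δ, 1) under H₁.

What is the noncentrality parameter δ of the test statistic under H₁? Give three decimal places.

The noncentrality parameter scales effect size by the design's sample-size factor: δ = d·√(n/2) = 0.41 × √(88/2) = 2.7196

δ ≈ 2.720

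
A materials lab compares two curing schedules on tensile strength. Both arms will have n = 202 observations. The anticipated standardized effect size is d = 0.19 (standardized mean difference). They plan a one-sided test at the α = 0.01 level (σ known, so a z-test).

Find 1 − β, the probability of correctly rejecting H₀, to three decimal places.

Noncentrality parameter: δ = d·√(n/2) = 0.19 × √(202/2) = 1.9095
Critical value for a one-sided test at α = 0.01: z_α = 2.326.
Power = Φ(δ − 2.326) = Φ(-0.417) = 0.3384.

Power ≈ 0.338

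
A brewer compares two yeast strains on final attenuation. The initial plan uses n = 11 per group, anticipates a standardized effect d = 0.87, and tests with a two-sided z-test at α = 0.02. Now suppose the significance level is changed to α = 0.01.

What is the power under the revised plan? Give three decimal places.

δ = d·√(n/2) = 0.87 × √(11/2) = 2.0403 (unchanged). New critical value: z_{0.005} = 2.576.
Revised power = Φ(δ − 2.576) + Φ(−δ − 2.576) = Φ(-0.535) + Φ(-4.616) = 0.2962 + 0.0000 = 0.2962.

Power ≈ 0.296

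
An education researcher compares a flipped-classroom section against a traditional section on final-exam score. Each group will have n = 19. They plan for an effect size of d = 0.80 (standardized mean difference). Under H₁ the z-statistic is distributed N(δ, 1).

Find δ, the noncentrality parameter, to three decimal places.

The noncentrality parameter scales effect size by the design's sample-size factor: δ = d·√(n/2) = 0.80 × √(19/2) = 2.4658

δ ≈ 2.466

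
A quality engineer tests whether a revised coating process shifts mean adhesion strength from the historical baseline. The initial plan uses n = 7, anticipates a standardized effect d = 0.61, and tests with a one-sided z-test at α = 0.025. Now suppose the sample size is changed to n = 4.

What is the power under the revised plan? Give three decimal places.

With n = 4: δ = d·√n = 0.61 × √4 = 1.2200. Critical value z_{0.025} = 1.960.
Revised power = Φ(δ − 1.960) = Φ(-0.740) = 0.2297.

Power ≈ 0.230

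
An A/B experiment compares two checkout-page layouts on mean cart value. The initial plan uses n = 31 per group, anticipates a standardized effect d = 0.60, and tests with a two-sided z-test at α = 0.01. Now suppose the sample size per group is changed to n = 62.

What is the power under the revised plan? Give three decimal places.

With n = 62 per group: δ = d·√(n/2) = 0.60 × √(62/2) = 3.3407. Critical value z_{0.005} = 2.576.
Revised power = Φ(δ − 2.576) + Φ(−δ − 2.576) = Φ(0.765) + Φ(-5.916) = 0.7778 + 0.0000 = 0.7778.

Power ≈ 0.778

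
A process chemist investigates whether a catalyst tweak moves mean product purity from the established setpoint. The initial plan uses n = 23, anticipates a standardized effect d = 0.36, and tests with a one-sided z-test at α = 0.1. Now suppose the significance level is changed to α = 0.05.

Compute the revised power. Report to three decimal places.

δ = d·√n = 0.36 × √23 = 1.7265 (unchanged). New critical value: z_{0.05} = 1.645.
Revised power = P(Z > 1.645 − δ) = Φ(0.082) = 0.5325.

Power ≈ 0.533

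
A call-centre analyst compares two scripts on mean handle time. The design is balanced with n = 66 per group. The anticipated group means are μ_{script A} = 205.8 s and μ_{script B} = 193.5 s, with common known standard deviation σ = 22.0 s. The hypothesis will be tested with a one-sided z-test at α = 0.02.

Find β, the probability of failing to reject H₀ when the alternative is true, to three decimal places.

β ≈ 0.123

Standardized effect: d = |μ_{script A} − μ_{script B}| / σ = |205.8 − 193.5| / 22.0 = 0.5591
Noncentrality parameter: λ = d·√(n/2) = 0.5591 × √(66/2) = 3.2117
One-sided α = 0.02 → critical value z_{0.02} = 2.054.
Power = Φ(λ − 2.054) = Φ(1.158) = 0.8766.
Type II error: β = 1 − power = 1 − 0.8766 = 0.1234.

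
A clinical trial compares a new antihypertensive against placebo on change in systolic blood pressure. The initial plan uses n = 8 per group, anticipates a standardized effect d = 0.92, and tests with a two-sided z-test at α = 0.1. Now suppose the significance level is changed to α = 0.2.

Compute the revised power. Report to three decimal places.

Power ≈ 0.713

δ = d·√(n/2) = 0.92 × √(8/2) = 1.8400 (unchanged). New critical value: z_{0.1} = 1.282.
Revised power = Φ(δ − 1.282) + Φ(−δ − 1.282) = Φ(0.558) + Φ(-3.122) = 0.7117 + 0.0009 = 0.7126.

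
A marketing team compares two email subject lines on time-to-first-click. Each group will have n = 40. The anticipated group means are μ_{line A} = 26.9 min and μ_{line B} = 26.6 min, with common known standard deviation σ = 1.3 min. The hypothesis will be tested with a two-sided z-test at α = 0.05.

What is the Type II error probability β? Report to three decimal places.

Standardized effect: d = |μ_{line A} − μ_{line B}| / σ = |26.9 − 26.6| / 1.3 = 0.2308
Noncentrality parameter: δ = d·√(n/2) = 0.2308 × √(40/2) = 1.0320
Two-sided α = 0.05 → critical value z_{0.025} = 1.960.
Power = Φ(δ − 1.960) + Φ(−δ − 1.960) = Φ(-0.928) + Φ(-2.992) = 0.1767 + 0.0014 = 0.1781.
Type II error: β = 1 − power = 1 − 0.1781 = 0.8219.

β ≈ 0.822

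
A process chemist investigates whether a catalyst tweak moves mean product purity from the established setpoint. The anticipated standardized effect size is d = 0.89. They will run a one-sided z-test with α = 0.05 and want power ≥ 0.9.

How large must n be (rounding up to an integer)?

n = 11

Set Φ(δ − 1.645) = 0.9; then δ − 1.645 = Φ⁻¹(0.9) = 1.282, giving δ = 2.926.
δ = d·√n ⇒ n = (δ/d)² = (2.926 / 0.89)² = 10.81.
Round up to the next whole unit.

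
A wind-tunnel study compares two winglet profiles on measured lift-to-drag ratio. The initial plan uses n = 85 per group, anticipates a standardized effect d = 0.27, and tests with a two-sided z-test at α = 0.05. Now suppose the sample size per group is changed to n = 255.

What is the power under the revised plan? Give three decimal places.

With n = 255 per group: δ = d·√(n/2) = 0.27 × √(255/2) = 3.0487. Critical value z_{0.025} = 1.960.
Revised power = Φ(δ − 1.960) + Φ(−δ − 1.960) = Φ(1.089) + Φ(-5.009) = 0.8619 + 0.0000 = 0.8619.

Power ≈ 0.862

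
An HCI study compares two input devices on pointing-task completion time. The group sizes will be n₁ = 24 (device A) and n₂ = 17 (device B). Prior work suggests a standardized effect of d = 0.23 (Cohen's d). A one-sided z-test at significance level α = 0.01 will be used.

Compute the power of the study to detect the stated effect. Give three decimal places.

Noncentrality parameter: δ = d / √(1/n₁ + 1/n₂) = 0.23 / √(1/24 + 1/17) = 0.7255
Critical value for a one-sided test at α = 0.01: z_α = 2.326.
Power = Φ(δ − 2.326) = Φ(-1.601) = 0.0547.

Power ≈ 0.055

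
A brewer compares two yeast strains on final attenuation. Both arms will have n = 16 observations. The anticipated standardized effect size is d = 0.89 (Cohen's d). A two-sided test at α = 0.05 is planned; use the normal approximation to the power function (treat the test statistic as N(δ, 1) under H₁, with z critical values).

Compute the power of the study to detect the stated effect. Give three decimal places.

Power ≈ 0.711

Noncentrality parameter: δ = d·√(n/2) = 0.89 × √(16/2) = 2.5173
Critical value for a two-sided test at α = 0.05: z_{α/2} = 1.960.
Power = Φ(δ − 1.960) + Φ(−δ − 1.960) = Φ(0.557) + Φ(-4.477) = 0.7114 + 0.0000 = 0.7114.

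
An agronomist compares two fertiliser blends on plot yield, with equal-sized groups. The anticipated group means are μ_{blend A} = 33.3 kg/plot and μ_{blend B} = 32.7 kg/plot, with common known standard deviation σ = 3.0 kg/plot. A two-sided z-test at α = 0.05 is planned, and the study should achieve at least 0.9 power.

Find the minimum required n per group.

n = 526 per group

Standardized effect: d = |μ_{blend A} − μ_{blend B}| / σ = |33.3 − 32.7| / 3.0 = 0.2000
Set Φ(δ − 1.960) = 0.9; then δ − 1.960 = Φ⁻¹(0.9) = 1.282, giving δ = 3.242.
(Ignoring the negligible lower-tail rejection probability gives the usual closed-form inversion.)
δ = d·√(n/2) ⇒ n = 2(δ/d)² = 2 × (3.242 / 0.2000)² = 525.37.
Rounding up, n = 526 per group.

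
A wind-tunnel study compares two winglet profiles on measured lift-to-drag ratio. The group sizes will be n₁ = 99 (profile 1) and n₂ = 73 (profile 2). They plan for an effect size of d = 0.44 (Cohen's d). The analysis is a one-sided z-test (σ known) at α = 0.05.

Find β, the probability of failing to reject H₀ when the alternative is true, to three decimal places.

β ≈ 0.114

Noncentrality parameter: δ = d / √(1/n₁ + 1/n₂) = 0.44 / √(1/99 + 1/73) = 2.8521
One-sided α = 0.05 → critical value z_{0.05} = 1.645.
Power = Φ(δ − 1.645) = Φ(1.207) = 0.8863.
Type II error: β = 1 − power = 1 − 0.8863 = 0.1137.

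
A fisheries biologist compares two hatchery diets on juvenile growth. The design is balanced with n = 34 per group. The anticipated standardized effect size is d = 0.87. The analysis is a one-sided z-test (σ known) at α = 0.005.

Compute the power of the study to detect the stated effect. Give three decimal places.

Power ≈ 0.844

Noncentrality parameter: δ = d·√(n/2) = 0.87 × √(34/2) = 3.5871
Critical value for a one-sided test at α = 0.005: z_α = 2.576.
Power = P(Z > 2.576 − δ) = Φ(1.011) = 0.8441.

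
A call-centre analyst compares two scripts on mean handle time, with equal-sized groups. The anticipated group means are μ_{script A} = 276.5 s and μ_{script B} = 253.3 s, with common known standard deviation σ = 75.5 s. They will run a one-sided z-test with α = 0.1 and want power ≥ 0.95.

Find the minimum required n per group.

Standardized effect: d = |μ_{script A} − μ_{script B}| / σ = |276.5 − 253.3| / 75.5 = 0.3073
Set Φ(δ − 1.282) = 0.95; then δ − 1.282 = Φ⁻¹(0.95) = 1.645, giving δ = 2.926.
δ = d·√(n/2) ⇒ n = 2(δ/d)² = 2 × (2.926 / 0.3073)² = 181.39.
Rounding up, n = 182 per group.

n = 182 per group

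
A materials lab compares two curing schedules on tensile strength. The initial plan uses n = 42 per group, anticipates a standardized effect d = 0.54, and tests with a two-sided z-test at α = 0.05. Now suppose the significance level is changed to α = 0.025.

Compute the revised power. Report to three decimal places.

δ = d·√(n/2) = 0.54 × √(42/2) = 2.4746 (unchanged). New critical value: z_{0.0125} = 2.241.
Revised power = Φ(δ − 2.241) + Φ(−δ − 2.241) = Φ(0.233) + Φ(-4.716) = 0.5922 + 0.0000 = 0.5922.

Power ≈ 0.592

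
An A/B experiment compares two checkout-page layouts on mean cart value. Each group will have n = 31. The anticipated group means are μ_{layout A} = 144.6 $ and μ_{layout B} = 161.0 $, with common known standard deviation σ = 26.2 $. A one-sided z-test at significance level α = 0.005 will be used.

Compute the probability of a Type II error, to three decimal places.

Standardized effect: d = |μ_{layout A} − μ_{layout B}| / σ = |144.6 − 161.0| / 26.2 = 0.6260
Noncentrality parameter: δ = d·√(n/2) = 0.6260 × √(31/2) = 2.4644
One-sided α = 0.005 → critical value z_{0.005} = 2.576.
Power = Φ(δ − 2.576) = Φ(-0.111) = 0.4556.
Type II error: β = 1 − power = 1 − 0.4556 = 0.5444.

β ≈ 0.544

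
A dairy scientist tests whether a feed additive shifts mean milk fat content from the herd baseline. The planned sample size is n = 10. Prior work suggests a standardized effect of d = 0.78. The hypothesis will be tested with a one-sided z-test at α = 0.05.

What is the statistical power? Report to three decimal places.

Power ≈ 0.794

Noncentrality parameter: δ = d·√n = 0.78 × √10 = 2.4666
One-sided α = 0.05 → critical value z_{0.05} = 1.645.
Power = P(Z > 1.645 − δ) = Φ(0.822) = 0.7944.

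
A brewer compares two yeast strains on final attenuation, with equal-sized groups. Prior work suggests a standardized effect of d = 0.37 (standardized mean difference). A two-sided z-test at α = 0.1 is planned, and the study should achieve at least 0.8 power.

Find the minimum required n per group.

For power 0.8 need Φ(δ − z_{0.05}) = 0.8, so δ = z_{0.05} + z_{0.20} = 1.645 + 0.842 = 2.486.
(The Φ(−δ − z_{α/2}) term is vanishingly small for δ > 0 and is dropped in the standard sample-size formula.)
δ = d·√(n/2) ⇒ n = 2(δ/d)² = 2 × (2.486 / 0.37)² = 90.32.
Round up to the next whole unit.

n = 91 per group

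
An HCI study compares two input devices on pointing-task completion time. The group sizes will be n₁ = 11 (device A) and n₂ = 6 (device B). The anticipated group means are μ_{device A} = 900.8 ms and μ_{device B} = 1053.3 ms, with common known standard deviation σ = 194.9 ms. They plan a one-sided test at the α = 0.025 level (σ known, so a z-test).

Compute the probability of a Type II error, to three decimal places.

Standardized effect: d = |μ_{device A} − μ_{device B}| / σ = |900.8 − 1053.3| / 194.9 = 0.7825
Noncentrality parameter: λ = d / √(1/n₁ + 1/n₂) = 0.7825 / √(1/11 + 1/6) = 1.5417
Critical value for a one-sided test at α = 0.025: z_α = 1.960.
Power = P(Z > 1.960 − λ) = Φ(-0.418) = 0.3379.
Type II error: β = 1 − power = 1 − 0.3379 = 0.6621.

β ≈ 0.662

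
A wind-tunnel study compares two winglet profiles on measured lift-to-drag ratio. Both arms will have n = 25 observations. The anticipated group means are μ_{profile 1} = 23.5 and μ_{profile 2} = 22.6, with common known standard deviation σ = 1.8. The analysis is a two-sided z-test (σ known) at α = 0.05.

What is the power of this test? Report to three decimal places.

Power ≈ 0.424

Standardized effect: d = |μ_{profile 1} − μ_{profile 2}| / σ = |23.5 − 22.6| / 1.8 = 0.5000
Noncentrality parameter: δ = d·√(n/2) = 0.5000 × √(25/2) = 1.7678
Critical value for a two-sided test at α = 0.05: z_{α/2} = 1.960.
Power = Φ(δ − 1.960) + Φ(−δ − 1.960) = Φ(-0.192) + Φ(-3.728) = 0.4238 + 0.0001 = 0.4239.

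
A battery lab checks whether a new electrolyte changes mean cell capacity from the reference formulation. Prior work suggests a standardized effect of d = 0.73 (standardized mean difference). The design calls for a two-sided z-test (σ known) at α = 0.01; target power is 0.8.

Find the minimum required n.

n = 22

Set Φ(δ − 2.576) = 0.8; then δ − 2.576 = Φ⁻¹(0.8) = 0.842, giving δ = 3.417.
(Ignoring the negligible lower-tail rejection probability gives the usual closed-form inversion.)
δ = d·√n ⇒ n = (δ/d)² = (3.417 / 0.73)² = 21.92.
Rounding up, n = 22.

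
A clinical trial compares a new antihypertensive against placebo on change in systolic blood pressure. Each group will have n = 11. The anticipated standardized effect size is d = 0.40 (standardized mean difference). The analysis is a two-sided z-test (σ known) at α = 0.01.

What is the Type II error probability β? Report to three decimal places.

β ≈ 0.949

Noncentrality parameter: δ = d·√(n/2) = 0.40 × √(11/2) = 0.9381
Critical value for a two-sided test at α = 0.01: z_{α/2} = 2.576.
Power = Φ(δ − 2.576) + Φ(−δ − 2.576) = Φ(-1.638) + Φ(-3.514) = 0.0507 + 0.0002 = 0.0510.
Type II error: β = 1 − power = 1 − 0.0510 = 0.9490.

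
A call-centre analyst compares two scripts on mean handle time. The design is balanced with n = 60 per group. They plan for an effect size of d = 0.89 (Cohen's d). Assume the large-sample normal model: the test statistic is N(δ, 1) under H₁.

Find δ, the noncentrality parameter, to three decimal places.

δ = d·√(n/2) = 0.89 × √(60/2) = 4.8747

δ ≈ 4.875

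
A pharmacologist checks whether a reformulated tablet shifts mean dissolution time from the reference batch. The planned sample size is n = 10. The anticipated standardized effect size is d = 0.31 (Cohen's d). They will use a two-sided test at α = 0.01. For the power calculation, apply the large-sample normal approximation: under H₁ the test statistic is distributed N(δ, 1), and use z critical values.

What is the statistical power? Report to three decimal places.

Noncentrality parameter: δ = d·√n = 0.31 × √10 = 0.9803
Critical value for a two-sided test at α = 0.01: z_{α/2} = 2.576.
Power = Φ(δ − 2.576) + Φ(−δ − 2.576) = Φ(-1.596) + Φ(-3.556) = 0.0553 + 0.0002 = 0.0555.

Power ≈ 0.055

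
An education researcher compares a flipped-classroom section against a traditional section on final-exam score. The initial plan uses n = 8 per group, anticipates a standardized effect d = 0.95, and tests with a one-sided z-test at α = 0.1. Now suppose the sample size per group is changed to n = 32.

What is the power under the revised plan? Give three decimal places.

With n = 32 per group: δ = d·√(n/2) = 0.95 × √(32/2) = 3.8000. Critical value z_{0.1} = 1.282.
Revised power = Φ(δ − 1.282) = Φ(2.518) = 0.9941.

Power ≈ 0.994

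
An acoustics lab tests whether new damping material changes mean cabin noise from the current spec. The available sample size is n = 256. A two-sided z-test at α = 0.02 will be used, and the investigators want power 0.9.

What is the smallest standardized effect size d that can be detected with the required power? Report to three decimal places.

d ≈ 0.225

Required noncentrality: δ = z_{0.01} + z_{0.10} = 2.326 + 1.282 = 3.608.
(The second rejection-region term Φ(−δ − z_{α/2}) is negligible and dropped.)
δ = d·√n ⇒ d = δ/√n = 3.608/√256 = 0.2255.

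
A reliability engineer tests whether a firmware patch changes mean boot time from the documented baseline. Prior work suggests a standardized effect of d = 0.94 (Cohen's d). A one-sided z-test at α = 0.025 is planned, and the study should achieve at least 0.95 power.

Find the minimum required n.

n = 15

For power 0.95 need Φ(δ − z_{0.025}) = 0.95, so δ = z_{0.025} + z_{0.05} = 1.960 + 1.645 = 3.605.
δ = d·√n ⇒ n = (δ/d)² = (3.605 / 0.94)² = 14.71.
Round up to the next whole unit.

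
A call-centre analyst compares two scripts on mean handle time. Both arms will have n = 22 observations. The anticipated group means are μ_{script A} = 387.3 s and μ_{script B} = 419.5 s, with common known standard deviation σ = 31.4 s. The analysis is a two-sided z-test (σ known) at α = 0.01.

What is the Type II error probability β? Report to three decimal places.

β ≈ 0.205

Standardized effect: d = |μ_{script A} − μ_{script B}| / σ = |387.3 − 419.5| / 31.4 = 1.0255
Noncentrality parameter: δ = d·√(n/2) = 1.0255 × √(22/2) = 3.4011
Critical value for a two-sided test at α = 0.01: z_{α/2} = 2.576.
Power = Φ(δ − 2.576) + Φ(−δ − 2.576) = Φ(0.825) + Φ(-5.977) = 0.7954 + 0.0000 = 0.7954.
Type II error: β = 1 − power = 1 − 0.7954 = 0.2046.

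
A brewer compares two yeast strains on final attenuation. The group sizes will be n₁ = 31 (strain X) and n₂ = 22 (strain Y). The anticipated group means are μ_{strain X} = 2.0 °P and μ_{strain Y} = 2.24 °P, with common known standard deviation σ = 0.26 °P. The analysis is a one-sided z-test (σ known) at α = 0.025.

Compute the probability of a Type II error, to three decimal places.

Standardized effect: d = |μ_{strain X} − μ_{strain Y}| / σ = |2.0 − 2.24| / 0.26 = 0.9231
Noncentrality parameter: δ = d / √(1/n₁ + 1/n₂) = 0.9231 / √(1/31 + 1/22) = 3.3113
One-sided α = 0.025 → critical value z_{0.025} = 1.960.
Power = P(Z > 1.960 − δ) = Φ(1.351) = 0.9117.
Type II error: β = 1 − power = 1 − 0.9117 = 0.0883.

β ≈ 0.088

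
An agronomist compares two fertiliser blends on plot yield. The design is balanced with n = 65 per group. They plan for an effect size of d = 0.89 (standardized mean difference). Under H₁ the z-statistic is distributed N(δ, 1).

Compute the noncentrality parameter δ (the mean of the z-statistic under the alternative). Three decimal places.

The noncentrality parameter scales effect size by the design's sample-size factor: δ = d·√(n/2) = 0.89 × √(65/2) = 5.0738

δ ≈ 5.074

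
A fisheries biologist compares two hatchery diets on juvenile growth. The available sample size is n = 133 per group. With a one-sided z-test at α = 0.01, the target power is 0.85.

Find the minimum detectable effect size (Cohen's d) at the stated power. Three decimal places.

Required noncentrality: δ = z_{0.01} + z_{0.15} = 2.326 + 1.036 = 3.363.
δ = d·√(n/2) ⇒ d = δ/√(n/2) = 3.363/√(133/2) = 0.4124.

d ≈ 0.412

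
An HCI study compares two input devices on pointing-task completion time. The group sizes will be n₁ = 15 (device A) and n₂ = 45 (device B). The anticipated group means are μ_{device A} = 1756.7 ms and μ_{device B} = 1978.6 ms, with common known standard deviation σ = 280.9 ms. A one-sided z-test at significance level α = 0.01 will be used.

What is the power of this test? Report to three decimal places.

Power ≈ 0.627

Standardized effect: d = |μ_{device A} − μ_{device B}| / σ = |1756.7 − 1978.6| / 280.9 = 0.7900
Noncentrality parameter: δ = d / √(1/n₁ + 1/n₂) = 0.7900 / √(1/15 + 1/45) = 2.6496
Critical value for a one-sided test at α = 0.01: z_α = 2.326.
Power = P(Z > 2.326 − δ) = Φ(0.323) = 0.6268.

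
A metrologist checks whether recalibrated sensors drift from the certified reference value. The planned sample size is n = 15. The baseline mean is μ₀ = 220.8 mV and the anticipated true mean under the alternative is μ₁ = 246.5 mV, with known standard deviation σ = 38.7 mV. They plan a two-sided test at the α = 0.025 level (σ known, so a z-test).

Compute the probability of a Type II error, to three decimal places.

Standardized effect: d = |μ₁ − μ₀| / σ = |246.5 − 220.8| / 38.7 = 0.6641
Noncentrality parameter: δ = d·√n = 0.6641 × √15 = 2.5720
Two-sided α = 0.025 → critical value z_{0.0125} = 2.241.
Power = Φ(δ − 2.241) + Φ(−δ − 2.241) = Φ(0.331) + Φ(-4.813) = 0.6295 + 0.0000 = 0.6295.
Type II error: β = 1 − power = 1 − 0.6295 = 0.3705.

β ≈ 0.370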